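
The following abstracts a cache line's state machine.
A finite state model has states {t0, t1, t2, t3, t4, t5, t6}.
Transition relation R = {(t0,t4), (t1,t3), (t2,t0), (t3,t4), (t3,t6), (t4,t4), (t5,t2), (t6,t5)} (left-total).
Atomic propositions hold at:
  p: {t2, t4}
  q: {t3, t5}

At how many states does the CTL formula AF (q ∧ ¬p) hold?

Sat(¬p) = {t0, t1, t3, t5, t6}
Sat(q ∧ ¬p) = {t3, t5}
AF (q ∧ ¬p): least fixpoint, start Z0 = {t3, t5}, add states with every successor in Z. Z1 = {t1, t3, t5, t6}; fixed.
Sat(AF (q ∧ ¬p)) = {t1, t3, t5, t6}
|Sat(AF (q ∧ ¬p))| = |{t1, t3, t5, t6}| = 4.

4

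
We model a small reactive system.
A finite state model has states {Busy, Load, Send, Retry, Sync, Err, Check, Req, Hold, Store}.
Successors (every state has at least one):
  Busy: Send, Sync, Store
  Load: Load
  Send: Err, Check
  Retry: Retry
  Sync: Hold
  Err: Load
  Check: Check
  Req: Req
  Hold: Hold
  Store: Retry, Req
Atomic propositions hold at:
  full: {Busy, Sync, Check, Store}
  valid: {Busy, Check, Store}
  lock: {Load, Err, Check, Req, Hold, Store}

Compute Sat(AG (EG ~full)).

Sat(~full) = {Load, Send, Retry, Err, Req, Hold}
EG ~full: greatest fixpoint, start Z0 = {Load, Send, Retry, Err, Req, Hold}, keep only states in Sat with some successor in Z. Already a fixed point.
Sat(EG ~full) = {Load, Send, Retry, Err, Req, Hold}
AG (EG ~full): greatest fixpoint, start Z0 = {Load, Send, Retry, Err, Req, Hold}, keep only states in Sat with every successor in Z. Z1 = {Load, Retry, Err, Req, Hold}; fixed.
Sat(AG (EG ~full)) = {Load, Retry, Err, Req, Hold}

{Load, Retry, Err, Req, Hold}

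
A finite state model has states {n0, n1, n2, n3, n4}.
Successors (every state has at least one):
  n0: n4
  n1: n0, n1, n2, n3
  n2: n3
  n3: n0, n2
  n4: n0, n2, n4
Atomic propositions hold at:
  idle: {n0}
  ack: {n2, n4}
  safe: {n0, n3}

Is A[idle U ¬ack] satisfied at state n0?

Sat(¬ack) = {n0, n1, n3}
A[idle U ¬ack]: least fixpoint, start Z0 = Sat(¬ack) = {n0, n1, n3}, add states in Sat(idle) with every successor in Z. Already a fixed point.
Sat(A[idle U ¬ack]) = {n0, n1, n3}
n0 ∈ Sat(A[idle U ¬ack]) = {n0, n1, n3}, so the formula holds at n0.

Yes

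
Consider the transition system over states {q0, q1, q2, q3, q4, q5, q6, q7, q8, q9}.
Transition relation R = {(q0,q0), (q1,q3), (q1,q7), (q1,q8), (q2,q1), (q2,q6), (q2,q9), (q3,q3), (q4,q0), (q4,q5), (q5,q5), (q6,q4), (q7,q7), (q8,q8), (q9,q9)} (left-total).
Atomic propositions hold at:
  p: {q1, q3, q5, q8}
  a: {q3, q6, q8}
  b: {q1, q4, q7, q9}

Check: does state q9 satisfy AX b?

Sat(AX b) = {s : every successor in {q1, q4, q7, q9}} = {q6, q7, q9}
q9 ∈ Sat(AX b) = {q6, q7, q9}, so the formula holds at q9.

Yes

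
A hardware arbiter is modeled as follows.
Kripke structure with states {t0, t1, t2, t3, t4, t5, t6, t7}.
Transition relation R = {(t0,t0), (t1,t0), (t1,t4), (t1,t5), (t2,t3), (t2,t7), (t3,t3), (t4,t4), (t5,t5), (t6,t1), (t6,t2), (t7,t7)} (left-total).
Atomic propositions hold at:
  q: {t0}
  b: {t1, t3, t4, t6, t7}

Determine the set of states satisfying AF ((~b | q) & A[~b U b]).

Sat(~b) = {t0, t2, t5}
Sat(~b | q) = {t0, t2, t5}
A[~b U b]: least fixpoint, start Z0 = Sat(b) = {t1, t3, t4, t6, t7}, add states in Sat(~b) with every successor in Z. Z1 = {t1, t2, t3, t4, t6, t7}; fixed.
Sat(A[~b U b]) = {t1, t2, t3, t4, t6, t7}
Sat((~b | q) & A[~b U b]) = {t2}
AF ((~b | q) & A[~b U b]): least fixpoint, start Z0 = {t2}, add states with every successor in Z. Already a fixed point.
Sat(AF ((~b | q) & A[~b U b])) = {t2}

{t2}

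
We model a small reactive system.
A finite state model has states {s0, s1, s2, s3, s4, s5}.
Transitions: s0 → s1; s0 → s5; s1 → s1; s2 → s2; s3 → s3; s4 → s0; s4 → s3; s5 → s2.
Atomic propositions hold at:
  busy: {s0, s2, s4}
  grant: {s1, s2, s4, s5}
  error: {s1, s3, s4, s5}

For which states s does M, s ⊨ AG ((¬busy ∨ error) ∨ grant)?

{s1, s2, s3, s5}

Sat(¬busy) = {s1, s3, s5}
Sat(¬busy ∨ error) = {s1, s3, s4, s5}
Sat((¬busy ∨ error) ∨ grant) = {s1, s2, s3, s4, s5}
AG ((¬busy ∨ error) ∨ grant): greatest fixpoint, start Z0 = {s1, s2, s3, s4, s5}, keep only states in Sat with every successor in Z. Z1 = {s1, s2, s3, s5}; fixed.
Sat(AG ((¬busy ∨ error) ∨ grant)) = {s1, s2, s3, s5}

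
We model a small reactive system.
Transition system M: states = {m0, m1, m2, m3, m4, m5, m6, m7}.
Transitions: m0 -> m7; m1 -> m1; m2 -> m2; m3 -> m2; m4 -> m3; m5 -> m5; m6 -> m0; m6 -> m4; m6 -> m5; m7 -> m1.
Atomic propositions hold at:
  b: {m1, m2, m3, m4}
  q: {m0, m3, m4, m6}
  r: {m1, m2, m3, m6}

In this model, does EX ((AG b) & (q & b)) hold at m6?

Yes

AG b: greatest fixpoint, start Z0 = {m1, m2, m3, m4}, keep only states in Sat with every successor in Z. Already a fixed point.
Sat(AG b) = {m1, m2, m3, m4}
Sat(q & b) = {m3, m4}
Sat((AG b) & (q & b)) = {m3, m4}
Sat(EX ((AG b) & (q & b))) = {s : some successor in {m3, m4}} = {m4, m6}
m6 ∈ Sat(EX ((AG b) & (q & b))) = {m4, m6}, so the formula holds at m6.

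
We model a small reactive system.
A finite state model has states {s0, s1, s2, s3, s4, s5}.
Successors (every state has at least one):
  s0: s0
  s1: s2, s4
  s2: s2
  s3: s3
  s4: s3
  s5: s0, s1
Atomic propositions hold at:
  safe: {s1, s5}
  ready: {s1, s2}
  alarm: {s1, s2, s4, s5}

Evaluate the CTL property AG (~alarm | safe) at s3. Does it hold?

Yes

Sat(~alarm) = {s0, s3}
Sat(~alarm | safe) = {s0, s1, s3, s5}
AG (~alarm | safe): greatest fixpoint, start Z0 = {s0, s1, s3, s5}, keep only states in Sat with every successor in Z. Z1 = {s0, s3, s5}; Z2 = {s0, s3}; fixed.
Sat(AG (~alarm | safe)) = {s0, s3}
s3 ∈ Sat(AG (~alarm | safe)) = {s0, s3}, so the formula holds at s3.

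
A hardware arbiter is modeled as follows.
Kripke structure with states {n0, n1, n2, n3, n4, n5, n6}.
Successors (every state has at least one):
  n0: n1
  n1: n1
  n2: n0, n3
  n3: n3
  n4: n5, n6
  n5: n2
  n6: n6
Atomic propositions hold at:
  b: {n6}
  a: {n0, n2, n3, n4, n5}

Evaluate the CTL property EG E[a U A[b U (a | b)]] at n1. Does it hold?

Sat(a | b) = {n0, n2, n3, n4, n5, n6}
A[b U (a | b)]: least fixpoint, start Z0 = Sat((a | b)) = {n0, n2, n3, n4, n5, n6}, add states in Sat(b) with every successor in Z. Already a fixed point.
Sat(A[b U (a | b)]) = {n0, n2, n3, n4, n5, n6}
E[a U A[b U (a | b)]]: least fixpoint, start Z0 = Sat(A[b U (a | b)]) = {n0, n2, n3, n4, n5, n6}, add states in Sat(a) with some successor in Z. Already a fixed point.
Sat(E[a U A[b U (a | b)]]) = {n0, n2, n3, n4, n5, n6}
EG E[a U A[b U (a | b)]]: greatest fixpoint, start Z0 = {n0, n2, n3, n4, n5, n6}, keep only states in Sat with some successor in Z. Z1 = {n2, n3, n4, n5, n6}; fixed.
Sat(EG E[a U A[b U (a | b)]]) = {n2, n3, n4, n5, n6}
n1 ∉ Sat(EG E[a U A[b U (a | b)]]) = {n2, n3, n4, n5, n6}, so the formula does not hold at n1.

No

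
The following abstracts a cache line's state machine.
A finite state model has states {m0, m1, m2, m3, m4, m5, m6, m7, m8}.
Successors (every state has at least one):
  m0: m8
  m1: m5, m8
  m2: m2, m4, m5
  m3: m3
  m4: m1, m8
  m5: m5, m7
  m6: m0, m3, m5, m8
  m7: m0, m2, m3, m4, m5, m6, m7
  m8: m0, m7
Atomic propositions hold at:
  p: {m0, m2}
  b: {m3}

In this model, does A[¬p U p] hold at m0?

Yes

Sat(¬p) = {m1, m3, m4, m5, m6, m7, m8}
A[¬p U p]: least fixpoint, start Z0 = Sat(p) = {m0, m2}, add states in Sat(¬p) with every successor in Z. Already a fixed point.
Sat(A[¬p U p]) = {m0, m2}
m0 ∈ Sat(A[¬p U p]) = {m0, m2}, so the formula holds at m0.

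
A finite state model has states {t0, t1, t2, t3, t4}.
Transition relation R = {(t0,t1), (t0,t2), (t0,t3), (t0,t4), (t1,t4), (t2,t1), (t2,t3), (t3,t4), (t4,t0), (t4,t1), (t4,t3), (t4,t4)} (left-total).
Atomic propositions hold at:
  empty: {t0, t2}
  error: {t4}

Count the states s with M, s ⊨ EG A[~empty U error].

Sat(~empty) = {t1, t3, t4}
A[~empty U error]: least fixpoint, start Z0 = Sat(error) = {t4}, add states in Sat(~empty) with every successor in Z. Z1 = {t1, t3, t4}; fixed.
Sat(A[~empty U error]) = {t1, t3, t4}
EG A[~empty U error]: greatest fixpoint, start Z0 = {t1, t3, t4}, keep only states in Sat with some successor in Z. Already a fixed point.
Sat(EG A[~empty U error]) = {t1, t3, t4}
|Sat(EG A[~empty U error])| = |{t1, t3, t4}| = 3.

3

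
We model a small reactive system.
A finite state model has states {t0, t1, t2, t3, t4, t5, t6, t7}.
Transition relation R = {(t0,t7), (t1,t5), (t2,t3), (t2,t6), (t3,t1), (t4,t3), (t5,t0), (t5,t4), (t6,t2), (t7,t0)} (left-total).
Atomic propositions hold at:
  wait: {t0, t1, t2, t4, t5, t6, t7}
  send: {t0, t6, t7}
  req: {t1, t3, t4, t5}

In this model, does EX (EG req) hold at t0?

No

EG req: greatest fixpoint, start Z0 = {t1, t3, t4, t5}, keep only states in Sat with some successor in Z. Already a fixed point.
Sat(EG req) = {t1, t3, t4, t5}
Sat(EX (EG req)) = {s : some successor in {t1, t3, t4, t5}} = {t1, t2, t3, t4, t5}
t0 ∉ Sat(EX (EG req)) = {t1, t2, t3, t4, t5}, so the formula does not hold at t0.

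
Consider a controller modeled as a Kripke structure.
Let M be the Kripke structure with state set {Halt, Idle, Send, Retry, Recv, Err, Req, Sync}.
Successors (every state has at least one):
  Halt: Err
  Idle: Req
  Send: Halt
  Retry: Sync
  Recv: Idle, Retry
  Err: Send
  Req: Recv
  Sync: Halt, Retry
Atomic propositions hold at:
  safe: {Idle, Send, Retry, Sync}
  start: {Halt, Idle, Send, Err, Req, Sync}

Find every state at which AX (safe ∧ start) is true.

{Retry, Err}

Sat(safe ∧ start) = {Idle, Send, Sync}
Sat(AX (safe ∧ start)) = {s : every successor in {Idle, Send, Sync}} = {Retry, Err}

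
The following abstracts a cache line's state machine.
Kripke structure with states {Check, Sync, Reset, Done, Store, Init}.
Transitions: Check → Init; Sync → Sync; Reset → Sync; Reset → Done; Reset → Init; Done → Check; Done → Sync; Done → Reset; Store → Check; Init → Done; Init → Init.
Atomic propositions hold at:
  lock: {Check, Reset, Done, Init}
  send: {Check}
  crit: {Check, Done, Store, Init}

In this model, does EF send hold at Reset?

Yes

EF send: least fixpoint, start Z0 = {Check}, add states with some successor in Z. Z1 = {Check, Done, Store}; Z2 = {Check, Reset, Done, Store, Init}; fixed.
Sat(EF send) = {Check, Reset, Done, Store, Init}
Reset ∈ Sat(EF send) = {Check, Reset, Done, Store, Init}, so the formula holds at Reset.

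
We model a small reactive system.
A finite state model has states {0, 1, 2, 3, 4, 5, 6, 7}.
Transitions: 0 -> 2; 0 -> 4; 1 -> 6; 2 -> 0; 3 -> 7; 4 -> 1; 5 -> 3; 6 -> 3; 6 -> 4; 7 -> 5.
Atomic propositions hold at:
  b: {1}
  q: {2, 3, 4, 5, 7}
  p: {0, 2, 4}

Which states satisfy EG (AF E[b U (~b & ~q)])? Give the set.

Sat(~b) = {0, 2, 3, 4, 5, 6, 7}
Sat(~q) = {0, 1, 6}
Sat(~b & ~q) = {0, 6}
E[b U (~b & ~q)]: least fixpoint, start Z0 = Sat((~b & ~q)) = {0, 6}, add states in Sat(b) with some successor in Z. Z1 = {0, 1, 6}; fixed.
Sat(E[b U (~b & ~q)]) = {0, 1, 6}
AF E[b U (~b & ~q)]: least fixpoint, start Z0 = {0, 1, 6}, add states with every successor in Z. Z1 = {0, 1, 2, 4, 6}; fixed.
Sat(AF E[b U (~b & ~q)]) = {0, 1, 2, 4, 6}
EG (AF E[b U (~b & ~q)]): greatest fixpoint, start Z0 = {0, 1, 2, 4, 6}, keep only states in Sat with some successor in Z. Already a fixed point.
Sat(EG (AF E[b U (~b & ~q)])) = {0, 1, 2, 4, 6}

{0, 1, 2, 4, 6}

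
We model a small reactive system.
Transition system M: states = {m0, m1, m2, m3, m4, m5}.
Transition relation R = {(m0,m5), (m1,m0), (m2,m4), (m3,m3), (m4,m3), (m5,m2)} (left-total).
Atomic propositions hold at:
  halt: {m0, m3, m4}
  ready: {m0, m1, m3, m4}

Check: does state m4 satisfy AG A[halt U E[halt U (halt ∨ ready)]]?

Sat(halt ∨ ready) = {m0, m1, m3, m4}
E[halt U (halt ∨ ready)]: least fixpoint, start Z0 = Sat((halt ∨ ready)) = {m0, m1, m3, m4}, add states in Sat(halt) with some successor in Z. Already a fixed point.
Sat(E[halt U (halt ∨ ready)]) = {m0, m1, m3, m4}
A[halt U E[halt U (halt ∨ ready)]]: least fixpoint, start Z0 = Sat(E[halt U (halt ∨ ready)]) = {m0, m1, m3, m4}, add states in Sat(halt) with every successor in Z. Already a fixed point.
Sat(A[halt U E[halt U (halt ∨ ready)]]) = {m0, m1, m3, m4}
AG A[halt U E[halt U (halt ∨ ready)]]: greatest fixpoint, start Z0 = {m0, m1, m3, m4}, keep only states in Sat with every successor in Z. Z1 = {m1, m3, m4}; Z2 = {m3, m4}; fixed.
Sat(AG A[halt U E[halt U (halt ∨ ready)]]) = {m3, m4}
m4 ∈ Sat(AG A[halt U E[halt U (halt ∨ ready)]]) = {m3, m4}, so the formula holds at m4.

Yes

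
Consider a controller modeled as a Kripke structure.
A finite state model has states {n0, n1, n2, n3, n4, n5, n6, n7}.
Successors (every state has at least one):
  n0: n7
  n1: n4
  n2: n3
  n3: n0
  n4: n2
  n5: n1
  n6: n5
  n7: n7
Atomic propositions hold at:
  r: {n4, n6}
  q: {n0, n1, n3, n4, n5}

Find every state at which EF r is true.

EF r: least fixpoint, start Z0 = {n4, n6}, add states with some successor in Z. Z1 = {n1, n4, n6}; Z2 = {n1, n4, n5, n6}; fixed.
Sat(EF r) = {n1, n4, n5, n6}

{n1, n4, n5, n6}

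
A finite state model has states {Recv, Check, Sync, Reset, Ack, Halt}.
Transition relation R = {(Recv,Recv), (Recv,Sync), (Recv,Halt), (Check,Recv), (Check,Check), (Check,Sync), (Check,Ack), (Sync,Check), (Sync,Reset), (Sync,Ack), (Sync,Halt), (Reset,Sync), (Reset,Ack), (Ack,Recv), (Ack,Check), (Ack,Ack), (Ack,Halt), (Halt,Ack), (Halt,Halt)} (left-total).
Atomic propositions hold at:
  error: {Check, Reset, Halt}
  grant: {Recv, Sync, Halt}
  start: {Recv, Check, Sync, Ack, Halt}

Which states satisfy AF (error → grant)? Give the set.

{Recv, Sync, Reset, Ack, Halt}

Sat(error → grant) = {Recv, Sync, Ack, Halt}
AF (error → grant): least fixpoint, start Z0 = {Recv, Sync, Ack, Halt}, add states with every successor in Z. Z1 = {Recv, Sync, Reset, Ack, Halt}; fixed.
Sat(AF (error → grant)) = {Recv, Sync, Reset, Ack, Halt}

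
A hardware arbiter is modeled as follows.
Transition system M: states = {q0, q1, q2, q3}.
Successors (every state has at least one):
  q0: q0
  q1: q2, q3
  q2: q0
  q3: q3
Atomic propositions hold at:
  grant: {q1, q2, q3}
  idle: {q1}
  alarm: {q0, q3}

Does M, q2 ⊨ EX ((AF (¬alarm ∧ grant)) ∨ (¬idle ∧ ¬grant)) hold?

Sat(¬alarm) = {q1, q2}
Sat(¬alarm ∧ grant) = {q1, q2}
AF (¬alarm ∧ grant): least fixpoint, start Z0 = {q1, q2}, add states with every successor in Z. Already a fixed point.
Sat(AF (¬alarm ∧ grant)) = {q1, q2}
Sat(¬idle) = {q0, q2, q3}
Sat(¬grant) = {q0}
Sat(¬idle ∧ ¬grant) = {q0}
Sat((AF (¬alarm ∧ grant)) ∨ (¬idle ∧ ¬grant)) = {q0, q1, q2}
Sat(EX ((AF (¬alarm ∧ grant)) ∨ (¬idle ∧ ¬grant))) = {s : some successor in {q0, q1, q2}} = {q0, q1, q2}
q2 ∈ Sat(EX ((AF (¬alarm ∧ grant)) ∨ (¬idle ∧ ¬grant))) = {q0, q1, q2}, so the formula holds at q2.

Yes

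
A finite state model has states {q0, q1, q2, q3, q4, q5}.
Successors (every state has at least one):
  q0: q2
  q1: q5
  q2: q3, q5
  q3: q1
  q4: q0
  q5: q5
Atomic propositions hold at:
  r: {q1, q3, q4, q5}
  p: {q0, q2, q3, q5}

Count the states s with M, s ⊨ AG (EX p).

2

Sat(EX p) = {s : some successor in {q0, q2, q3, q5}} = {q0, q1, q2, q4, q5}
AG (EX p): greatest fixpoint, start Z0 = {q0, q1, q2, q4, q5}, keep only states in Sat with every successor in Z. Z1 = {q0, q1, q4, q5}; Z2 = {q1, q4, q5}; Z3 = {q1, q5}; fixed.
Sat(AG (EX p)) = {q1, q5}
|Sat(AG (EX p))| = |{q1, q5}| = 2.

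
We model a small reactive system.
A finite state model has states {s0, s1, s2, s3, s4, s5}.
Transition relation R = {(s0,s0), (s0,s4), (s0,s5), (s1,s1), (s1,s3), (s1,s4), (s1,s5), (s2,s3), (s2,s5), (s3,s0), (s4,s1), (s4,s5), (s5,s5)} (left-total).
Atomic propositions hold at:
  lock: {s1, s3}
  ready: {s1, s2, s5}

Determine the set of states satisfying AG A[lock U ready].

{s5}

A[lock U ready]: least fixpoint, start Z0 = Sat(ready) = {s1, s2, s5}, add states in Sat(lock) with every successor in Z. Already a fixed point.
Sat(A[lock U ready]) = {s1, s2, s5}
AG A[lock U ready]: greatest fixpoint, start Z0 = {s1, s2, s5}, keep only states in Sat with every successor in Z. Z1 = {s5}; fixed.
Sat(AG A[lock U ready]) = {s5}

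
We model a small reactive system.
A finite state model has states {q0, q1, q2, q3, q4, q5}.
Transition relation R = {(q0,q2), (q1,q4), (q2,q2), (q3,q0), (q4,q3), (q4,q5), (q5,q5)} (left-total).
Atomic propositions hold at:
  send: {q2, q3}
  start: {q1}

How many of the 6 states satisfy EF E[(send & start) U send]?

5

Sat(send & start) = ∅
E[(send & start) U send]: least fixpoint, start Z0 = Sat(send) = {q2, q3}, add states in Sat(send & start) with some successor in Z. Already a fixed point.
Sat(E[(send & start) U send]) = {q2, q3}
EF E[(send & start) U send]: least fixpoint, start Z0 = {q2, q3}, add states with some successor in Z. Z1 = {q0, q2, q3, q4}; Z2 = {q0, q1, q2, q3, q4}; fixed.
Sat(EF E[(send & start) U send]) = {q0, q1, q2, q3, q4}
|Sat(EF E[(send & start) U send])| = |{q0, q1, q2, q3, q4}| = 5.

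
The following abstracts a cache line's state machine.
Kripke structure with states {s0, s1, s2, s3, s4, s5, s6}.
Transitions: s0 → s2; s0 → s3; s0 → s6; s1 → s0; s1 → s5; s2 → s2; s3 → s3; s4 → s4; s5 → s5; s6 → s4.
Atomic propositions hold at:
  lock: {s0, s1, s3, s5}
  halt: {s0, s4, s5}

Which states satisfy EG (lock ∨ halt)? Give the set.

Sat(lock ∨ halt) = {s0, s1, s3, s4, s5}
EG (lock ∨ halt): greatest fixpoint, start Z0 = {s0, s1, s3, s4, s5}, keep only states in Sat with some successor in Z. Already a fixed point.
Sat(EG (lock ∨ halt)) = {s0, s1, s3, s4, s5}

{s0, s1, s3, s4, s5}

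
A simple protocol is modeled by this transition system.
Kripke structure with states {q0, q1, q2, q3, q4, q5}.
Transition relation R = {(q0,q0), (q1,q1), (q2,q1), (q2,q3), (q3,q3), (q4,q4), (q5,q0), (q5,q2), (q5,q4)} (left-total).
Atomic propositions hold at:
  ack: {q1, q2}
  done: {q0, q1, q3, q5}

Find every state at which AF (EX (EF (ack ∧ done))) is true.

Sat(ack ∧ done) = {q1}
EF (ack ∧ done): least fixpoint, start Z0 = {q1}, add states with some successor in Z. Z1 = {q1, q2}; Z2 = {q1, q2, q5}; fixed.
Sat(EF (ack ∧ done)) = {q1, q2, q5}
Sat(EX (EF (ack ∧ done))) = {s : some successor in {q1, q2, q5}} = {q1, q2, q5}
AF (EX (EF (ack ∧ done))): least fixpoint, start Z0 = {q1, q2, q5}, add states with every successor in Z. Already a fixed point.
Sat(AF (EX (EF (ack ∧ done)))) = {q1, q2, q5}

{q1, q2, q5}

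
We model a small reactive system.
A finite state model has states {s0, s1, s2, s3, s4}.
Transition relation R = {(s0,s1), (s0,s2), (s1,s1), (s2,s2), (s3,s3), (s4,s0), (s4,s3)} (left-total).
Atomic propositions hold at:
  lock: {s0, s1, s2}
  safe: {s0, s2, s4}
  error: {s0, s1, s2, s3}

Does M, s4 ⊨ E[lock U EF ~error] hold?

Yes

Sat(~error) = {s4}
EF ~error: least fixpoint, start Z0 = {s4}, add states with some successor in Z. Already a fixed point.
Sat(EF ~error) = {s4}
E[lock U EF ~error]: least fixpoint, start Z0 = Sat(EF ~error) = {s4}, add states in Sat(lock) with some successor in Z. Already a fixed point.
Sat(E[lock U EF ~error]) = {s4}
s4 ∈ Sat(E[lock U EF ~error]) = {s4}, so the formula holds at s4.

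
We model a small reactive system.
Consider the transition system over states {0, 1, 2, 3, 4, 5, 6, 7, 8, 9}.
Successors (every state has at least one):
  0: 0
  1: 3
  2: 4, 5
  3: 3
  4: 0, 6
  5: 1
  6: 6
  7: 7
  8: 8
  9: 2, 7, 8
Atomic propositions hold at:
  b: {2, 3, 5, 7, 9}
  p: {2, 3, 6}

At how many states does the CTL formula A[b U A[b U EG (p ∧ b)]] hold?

1

Sat(p ∧ b) = {2, 3}
EG (p ∧ b): greatest fixpoint, start Z0 = {2, 3}, keep only states in Sat with some successor in Z. Z1 = {3}; fixed.
Sat(EG (p ∧ b)) = {3}
A[b U EG (p ∧ b)]: least fixpoint, start Z0 = Sat(EG (p ∧ b)) = {3}, add states in Sat(b) with every successor in Z. Already a fixed point.
Sat(A[b U EG (p ∧ b)]) = {3}
A[b U A[b U EG (p ∧ b)]]: least fixpoint, start Z0 = Sat(A[b U EG (p ∧ b)]) = {3}, add states in Sat(b) with every successor in Z. Already a fixed point.
Sat(A[b U A[b U EG (p ∧ b)]]) = {3}
|Sat(A[b U A[b U EG (p ∧ b)]])| = |{3}| = 1.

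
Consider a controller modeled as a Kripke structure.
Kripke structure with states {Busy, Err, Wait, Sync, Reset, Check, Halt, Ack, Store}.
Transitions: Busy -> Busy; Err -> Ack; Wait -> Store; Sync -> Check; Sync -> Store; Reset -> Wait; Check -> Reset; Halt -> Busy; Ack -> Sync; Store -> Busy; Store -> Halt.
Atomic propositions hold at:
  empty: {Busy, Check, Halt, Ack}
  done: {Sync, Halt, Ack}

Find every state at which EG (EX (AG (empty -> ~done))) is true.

{Busy, Halt, Store}

Sat(~done) = {Busy, Err, Wait, Reset, Check, Store}
Sat(empty -> ~done) = {Busy, Err, Wait, Sync, Reset, Check, Store}
AG (empty -> ~done): greatest fixpoint, start Z0 = {Busy, Err, Wait, Sync, Reset, Check, Store}, keep only states in Sat with every successor in Z. Z1 = {Busy, Wait, Sync, Reset, Check}; Z2 = {Busy, Reset, Check}; Z3 = {Busy, Check}; Z4 = {Busy}; fixed.
Sat(AG (empty -> ~done)) = {Busy}
Sat(EX (AG (empty -> ~done))) = {s : some successor in {Busy}} = {Busy, Halt, Store}
EG (EX (AG (empty -> ~done))): greatest fixpoint, start Z0 = {Busy, Halt, Store}, keep only states in Sat with some successor in Z. Already a fixed point.
Sat(EG (EX (AG (empty -> ~done)))) = {Busy, Halt, Store}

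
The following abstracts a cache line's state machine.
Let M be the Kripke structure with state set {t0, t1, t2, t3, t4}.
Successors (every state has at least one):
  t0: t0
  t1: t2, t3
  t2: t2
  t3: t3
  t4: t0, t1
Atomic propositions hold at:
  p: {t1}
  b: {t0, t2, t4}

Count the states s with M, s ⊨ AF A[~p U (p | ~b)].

Sat(~p) = {t0, t2, t3, t4}
Sat(~b) = {t1, t3}
Sat(p | ~b) = {t1, t3}
A[~p U (p | ~b)]: least fixpoint, start Z0 = Sat((p | ~b)) = {t1, t3}, add states in Sat(~p) with every successor in Z. Already a fixed point.
Sat(A[~p U (p | ~b)]) = {t1, t3}
AF A[~p U (p | ~b)]: least fixpoint, start Z0 = {t1, t3}, add states with every successor in Z. Already a fixed point.
Sat(AF A[~p U (p | ~b)]) = {t1, t3}
|Sat(AF A[~p U (p | ~b)])| = |{t1, t3}| = 2.

2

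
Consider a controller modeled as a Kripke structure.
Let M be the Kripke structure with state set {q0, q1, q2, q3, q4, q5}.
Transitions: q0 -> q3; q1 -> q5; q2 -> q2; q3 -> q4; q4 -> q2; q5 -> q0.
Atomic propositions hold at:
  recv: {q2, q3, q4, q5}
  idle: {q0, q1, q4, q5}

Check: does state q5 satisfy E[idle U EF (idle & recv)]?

Yes

Sat(idle & recv) = {q4, q5}
EF (idle & recv): least fixpoint, start Z0 = {q4, q5}, add states with some successor in Z. Z1 = {q1, q3, q4, q5}; Z2 = {q0, q1, q3, q4, q5}; fixed.
Sat(EF (idle & recv)) = {q0, q1, q3, q4, q5}
E[idle U EF (idle & recv)]: least fixpoint, start Z0 = Sat(EF (idle & recv)) = {q0, q1, q3, q4, q5}, add states in Sat(idle) with some successor in Z. Already a fixed point.
Sat(E[idle U EF (idle & recv)]) = {q0, q1, q3, q4, q5}
q5 ∈ Sat(E[idle U EF (idle & recv)]) = {q0, q1, q3, q4, q5}, so the formula holds at q5.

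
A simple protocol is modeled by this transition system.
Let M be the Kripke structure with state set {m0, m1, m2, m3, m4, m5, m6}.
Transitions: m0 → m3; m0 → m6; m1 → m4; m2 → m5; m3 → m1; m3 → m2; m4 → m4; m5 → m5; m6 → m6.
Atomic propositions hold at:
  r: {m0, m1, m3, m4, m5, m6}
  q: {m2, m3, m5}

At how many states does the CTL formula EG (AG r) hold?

AG r: greatest fixpoint, start Z0 = {m0, m1, m3, m4, m5, m6}, keep only states in Sat with every successor in Z. Z1 = {m0, m1, m4, m5, m6}; Z2 = {m1, m4, m5, m6}; fixed.
Sat(AG r) = {m1, m4, m5, m6}
EG (AG r): greatest fixpoint, start Z0 = {m1, m4, m5, m6}, keep only states in Sat with some successor in Z. Already a fixed point.
Sat(EG (AG r)) = {m1, m4, m5, m6}
|Sat(EG (AG r))| = |{m1, m4, m5, m6}| = 4.

4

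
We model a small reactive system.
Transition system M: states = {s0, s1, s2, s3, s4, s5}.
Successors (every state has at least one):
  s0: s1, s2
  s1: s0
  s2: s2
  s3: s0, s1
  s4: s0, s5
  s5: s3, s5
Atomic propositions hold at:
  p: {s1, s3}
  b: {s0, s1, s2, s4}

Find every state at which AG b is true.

AG b: greatest fixpoint, start Z0 = {s0, s1, s2, s4}, keep only states in Sat with every successor in Z. Z1 = {s0, s1, s2}; fixed.
Sat(AG b) = {s0, s1, s2}

{s0, s1, s2}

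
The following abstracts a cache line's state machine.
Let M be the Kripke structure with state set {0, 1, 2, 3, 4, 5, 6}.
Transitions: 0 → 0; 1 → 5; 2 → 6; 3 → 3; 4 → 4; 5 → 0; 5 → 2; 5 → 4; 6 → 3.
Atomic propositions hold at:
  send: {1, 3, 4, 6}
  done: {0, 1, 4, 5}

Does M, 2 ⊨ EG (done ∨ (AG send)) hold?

AG send: greatest fixpoint, start Z0 = {1, 3, 4, 6}, keep only states in Sat with every successor in Z. Z1 = {3, 4, 6}; fixed.
Sat(AG send) = {3, 4, 6}
Sat(done ∨ (AG send)) = {0, 1, 3, 4, 5, 6}
EG (done ∨ (AG send)): greatest fixpoint, start Z0 = {0, 1, 3, 4, 5, 6}, keep only states in Sat with some successor in Z. Already a fixed point.
Sat(EG (done ∨ (AG send))) = {0, 1, 3, 4, 5, 6}
2 ∉ Sat(EG (done ∨ (AG send))) = {0, 1, 3, 4, 5, 6}, so the formula does not hold at 2.

No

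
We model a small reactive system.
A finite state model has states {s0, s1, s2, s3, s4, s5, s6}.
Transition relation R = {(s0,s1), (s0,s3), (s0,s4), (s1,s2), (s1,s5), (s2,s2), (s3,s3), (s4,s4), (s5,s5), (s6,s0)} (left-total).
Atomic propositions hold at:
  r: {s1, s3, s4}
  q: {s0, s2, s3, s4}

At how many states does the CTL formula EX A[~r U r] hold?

Sat(~r) = {s0, s2, s5, s6}
A[~r U r]: least fixpoint, start Z0 = Sat(r) = {s1, s3, s4}, add states in Sat(~r) with every successor in Z. Z1 = {s0, s1, s3, s4}; Z2 = {s0, s1, s3, s4, s6}; fixed.
Sat(A[~r U r]) = {s0, s1, s3, s4, s6}
Sat(EX A[~r U r]) = {s : some successor in {s0, s1, s3, s4, s6}} = {s0, s3, s4, s6}
|Sat(EX A[~r U r])| = |{s0, s3, s4, s6}| = 4.

4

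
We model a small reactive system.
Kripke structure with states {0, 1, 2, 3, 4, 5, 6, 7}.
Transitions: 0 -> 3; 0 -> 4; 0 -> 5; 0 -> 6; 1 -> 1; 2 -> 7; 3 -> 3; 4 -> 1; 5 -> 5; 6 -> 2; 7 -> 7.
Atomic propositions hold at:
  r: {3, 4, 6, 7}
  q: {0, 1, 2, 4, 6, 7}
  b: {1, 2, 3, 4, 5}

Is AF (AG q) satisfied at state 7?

Yes

AG q: greatest fixpoint, start Z0 = {0, 1, 2, 4, 6, 7}, keep only states in Sat with every successor in Z. Z1 = {1, 2, 4, 6, 7}; fixed.
Sat(AG q) = {1, 2, 4, 6, 7}
AF (AG q): least fixpoint, start Z0 = {1, 2, 4, 6, 7}, add states with every successor in Z. Already a fixed point.
Sat(AF (AG q)) = {1, 2, 4, 6, 7}
7 ∈ Sat(AF (AG q)) = {1, 2, 4, 6, 7}, so the formula holds at 7.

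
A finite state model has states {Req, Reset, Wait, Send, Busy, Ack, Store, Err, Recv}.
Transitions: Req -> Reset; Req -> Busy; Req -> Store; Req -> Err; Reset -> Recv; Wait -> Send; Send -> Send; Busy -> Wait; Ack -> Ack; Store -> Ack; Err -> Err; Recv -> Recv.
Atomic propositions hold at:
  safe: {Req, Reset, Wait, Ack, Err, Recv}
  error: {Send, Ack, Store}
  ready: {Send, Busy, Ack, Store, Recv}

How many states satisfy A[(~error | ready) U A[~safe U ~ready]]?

Sat(~error) = {Req, Reset, Wait, Busy, Err, Recv}
Sat(~error | ready) = {Req, Reset, Wait, Send, Busy, Ack, Store, Err, Recv}
Sat(~safe) = {Send, Busy, Store}
Sat(~ready) = {Req, Reset, Wait, Err}
A[~safe U ~ready]: least fixpoint, start Z0 = Sat(~ready) = {Req, Reset, Wait, Err}, add states in Sat(~safe) with every successor in Z. Z1 = {Req, Reset, Wait, Busy, Err}; fixed.
Sat(A[~safe U ~ready]) = {Req, Reset, Wait, Busy, Err}
A[(~error | ready) U A[~safe U ~ready]]: least fixpoint, start Z0 = Sat(A[~safe U ~ready]) = {Req, Reset, Wait, Busy, Err}, add states in Sat(~error | ready) with every successor in Z. Already a fixed point.
Sat(A[(~error | ready) U A[~safe U ~ready]]) = {Req, Reset, Wait, Busy, Err}
|Sat(A[(~error | ready) U A[~safe U ~ready]])| = |{Req, Reset, Wait, Busy, Err}| = 5.

5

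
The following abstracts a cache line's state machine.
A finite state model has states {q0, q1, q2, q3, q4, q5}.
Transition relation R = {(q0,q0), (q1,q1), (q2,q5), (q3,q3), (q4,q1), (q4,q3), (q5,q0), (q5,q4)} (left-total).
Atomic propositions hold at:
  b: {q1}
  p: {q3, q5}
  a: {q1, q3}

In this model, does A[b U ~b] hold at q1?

No

Sat(~b) = {q0, q2, q3, q4, q5}
A[b U ~b]: least fixpoint, start Z0 = Sat(~b) = {q0, q2, q3, q4, q5}, add states in Sat(b) with every successor in Z. Already a fixed point.
Sat(A[b U ~b]) = {q0, q2, q3, q4, q5}
q1 ∉ Sat(A[b U ~b]) = {q0, q2, q3, q4, q5}, so the formula does not hold at q1.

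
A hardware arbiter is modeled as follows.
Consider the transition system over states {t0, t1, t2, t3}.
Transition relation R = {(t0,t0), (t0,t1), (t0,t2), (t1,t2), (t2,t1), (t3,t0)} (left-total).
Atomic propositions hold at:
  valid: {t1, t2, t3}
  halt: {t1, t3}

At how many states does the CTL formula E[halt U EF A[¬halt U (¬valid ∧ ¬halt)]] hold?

2

Sat(¬halt) = {t0, t2}
Sat(¬valid) = {t0}
Sat(¬valid ∧ ¬halt) = {t0}
A[¬halt U (¬valid ∧ ¬halt)]: least fixpoint, start Z0 = Sat((¬valid ∧ ¬halt)) = {t0}, add states in Sat(¬halt) with every successor in Z. Already a fixed point.
Sat(A[¬halt U (¬valid ∧ ¬halt)]) = {t0}
EF A[¬halt U (¬valid ∧ ¬halt)]: least fixpoint, start Z0 = {t0}, add states with some successor in Z. Z1 = {t0, t3}; fixed.
Sat(EF A[¬halt U (¬valid ∧ ¬halt)]) = {t0, t3}
E[halt U EF A[¬halt U (¬valid ∧ ¬halt)]]: least fixpoint, start Z0 = Sat(EF A[¬halt U (¬valid ∧ ¬halt)]) = {t0, t3}, add states in Sat(halt) with some successor in Z. Already a fixed point.
Sat(E[halt U EF A[¬halt U (¬valid ∧ ¬halt)]]) = {t0, t3}
|Sat(E[halt U EF A[¬halt U (¬valid ∧ ¬halt)]])| = |{t0, t3}| = 2.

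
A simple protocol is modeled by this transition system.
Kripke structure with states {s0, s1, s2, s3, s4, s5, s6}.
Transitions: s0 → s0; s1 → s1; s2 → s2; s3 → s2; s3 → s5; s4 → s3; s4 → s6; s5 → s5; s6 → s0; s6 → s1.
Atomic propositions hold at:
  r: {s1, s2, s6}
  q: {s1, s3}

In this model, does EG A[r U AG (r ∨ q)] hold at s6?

Sat(r ∨ q) = {s1, s2, s3, s6}
AG (r ∨ q): greatest fixpoint, start Z0 = {s1, s2, s3, s6}, keep only states in Sat with every successor in Z. Z1 = {s1, s2}; fixed.
Sat(AG (r ∨ q)) = {s1, s2}
A[r U AG (r ∨ q)]: least fixpoint, start Z0 = Sat(AG (r ∨ q)) = {s1, s2}, add states in Sat(r) with every successor in Z. Already a fixed point.
Sat(A[r U AG (r ∨ q)]) = {s1, s2}
EG A[r U AG (r ∨ q)]: greatest fixpoint, start Z0 = {s1, s2}, keep only states in Sat with some successor in Z. Already a fixed point.
Sat(EG A[r U AG (r ∨ q)]) = {s1, s2}
s6 ∉ Sat(EG A[r U AG (r ∨ q)]) = {s1, s2}, so the formula does not hold at s6.

No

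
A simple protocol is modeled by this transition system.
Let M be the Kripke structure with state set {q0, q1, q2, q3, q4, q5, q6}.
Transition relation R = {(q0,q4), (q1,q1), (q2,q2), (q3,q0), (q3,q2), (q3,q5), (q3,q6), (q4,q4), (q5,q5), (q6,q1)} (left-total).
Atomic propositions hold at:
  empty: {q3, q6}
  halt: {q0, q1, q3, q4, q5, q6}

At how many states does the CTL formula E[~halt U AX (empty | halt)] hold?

5

Sat(~halt) = {q2}
Sat(empty | halt) = {q0, q1, q3, q4, q5, q6}
Sat(AX (empty | halt)) = {s : every successor in {q0, q1, q3, q4, q5, q6}} = {q0, q1, q4, q5, q6}
E[~halt U AX (empty | halt)]: least fixpoint, start Z0 = Sat(AX (empty | halt)) = {q0, q1, q4, q5, q6}, add states in Sat(~halt) with some successor in Z. Already a fixed point.
Sat(E[~halt U AX (empty | halt)]) = {q0, q1, q4, q5, q6}
|Sat(E[~halt U AX (empty | halt)])| = |{q0, q1, q4, q5, q6}| = 5.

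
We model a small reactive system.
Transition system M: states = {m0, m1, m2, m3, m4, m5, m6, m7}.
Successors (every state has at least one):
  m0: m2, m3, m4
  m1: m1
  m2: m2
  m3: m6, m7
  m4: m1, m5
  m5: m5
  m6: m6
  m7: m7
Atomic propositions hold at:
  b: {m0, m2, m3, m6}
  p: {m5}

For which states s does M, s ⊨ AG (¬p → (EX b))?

{m2, m5, m6}

Sat(¬p) = {m0, m1, m2, m3, m4, m6, m7}
Sat(EX b) = {s : some successor in {m0, m2, m3, m6}} = {m0, m2, m3, m6}
Sat(¬p → (EX b)) = {m0, m2, m3, m5, m6}
AG (¬p → (EX b)): greatest fixpoint, start Z0 = {m0, m2, m3, m5, m6}, keep only states in Sat with every successor in Z. Z1 = {m2, m5, m6}; fixed.
Sat(AG (¬p → (EX b))) = {m2, m5, m6}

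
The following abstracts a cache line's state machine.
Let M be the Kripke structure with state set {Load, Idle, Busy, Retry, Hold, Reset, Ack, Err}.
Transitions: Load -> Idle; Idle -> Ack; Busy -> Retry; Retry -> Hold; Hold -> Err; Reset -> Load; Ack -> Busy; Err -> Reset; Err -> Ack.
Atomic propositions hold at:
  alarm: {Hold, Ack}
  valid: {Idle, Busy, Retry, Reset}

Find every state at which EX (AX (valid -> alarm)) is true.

{Load, Busy, Retry, Err}

Sat(valid -> alarm) = {Load, Hold, Ack, Err}
Sat(AX (valid -> alarm)) = {s : every successor in {Load, Hold, Ack, Err}} = {Idle, Retry, Hold, Reset}
Sat(EX (AX (valid -> alarm))) = {s : some successor in {Idle, Retry, Hold, Reset}} = {Load, Busy, Retry, Err}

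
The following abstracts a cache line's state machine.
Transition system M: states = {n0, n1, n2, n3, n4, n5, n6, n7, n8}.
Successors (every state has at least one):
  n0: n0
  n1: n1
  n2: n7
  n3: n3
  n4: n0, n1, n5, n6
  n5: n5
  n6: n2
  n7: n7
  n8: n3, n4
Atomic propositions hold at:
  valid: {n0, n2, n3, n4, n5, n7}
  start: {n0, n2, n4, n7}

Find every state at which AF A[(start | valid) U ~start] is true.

Sat(start | valid) = {n0, n2, n3, n4, n5, n7}
Sat(~start) = {n1, n3, n5, n6, n8}
A[(start | valid) U ~start]: least fixpoint, start Z0 = Sat(~start) = {n1, n3, n5, n6, n8}, add states in Sat(start | valid) with every successor in Z. Already a fixed point.
Sat(A[(start | valid) U ~start]) = {n1, n3, n5, n6, n8}
AF A[(start | valid) U ~start]: least fixpoint, start Z0 = {n1, n3, n5, n6, n8}, add states with every successor in Z. Already a fixed point.
Sat(AF A[(start | valid) U ~start]) = {n1, n3, n5, n6, n8}

{n1, n3, n5, n6, n8}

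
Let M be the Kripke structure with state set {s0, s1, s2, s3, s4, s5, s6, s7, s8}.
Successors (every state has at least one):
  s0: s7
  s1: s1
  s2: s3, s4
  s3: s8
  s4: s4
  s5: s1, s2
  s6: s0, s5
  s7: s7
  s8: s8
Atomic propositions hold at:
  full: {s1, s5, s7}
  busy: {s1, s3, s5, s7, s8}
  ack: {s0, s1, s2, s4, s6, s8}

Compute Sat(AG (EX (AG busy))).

AG busy: greatest fixpoint, start Z0 = {s1, s3, s5, s7, s8}, keep only states in Sat with every successor in Z. Z1 = {s1, s3, s7, s8}; fixed.
Sat(AG busy) = {s1, s3, s7, s8}
Sat(EX (AG busy)) = {s : some successor in {s1, s3, s7, s8}} = {s0, s1, s2, s3, s5, s7, s8}
AG (EX (AG busy)): greatest fixpoint, start Z0 = {s0, s1, s2, s3, s5, s7, s8}, keep only states in Sat with every successor in Z. Z1 = {s0, s1, s3, s5, s7, s8}; Z2 = {s0, s1, s3, s7, s8}; fixed.
Sat(AG (EX (AG busy))) = {s0, s1, s3, s7, s8}

{s0, s1, s3, s7, s8}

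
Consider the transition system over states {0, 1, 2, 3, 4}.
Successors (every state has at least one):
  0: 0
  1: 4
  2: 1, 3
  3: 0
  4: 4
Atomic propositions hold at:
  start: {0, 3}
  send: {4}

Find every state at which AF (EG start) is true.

{0, 3}

EG start: greatest fixpoint, start Z0 = {0, 3}, keep only states in Sat with some successor in Z. Already a fixed point.
Sat(EG start) = {0, 3}
AF (EG start): least fixpoint, start Z0 = {0, 3}, add states with every successor in Z. Already a fixed point.
Sat(AF (EG start)) = {0, 3}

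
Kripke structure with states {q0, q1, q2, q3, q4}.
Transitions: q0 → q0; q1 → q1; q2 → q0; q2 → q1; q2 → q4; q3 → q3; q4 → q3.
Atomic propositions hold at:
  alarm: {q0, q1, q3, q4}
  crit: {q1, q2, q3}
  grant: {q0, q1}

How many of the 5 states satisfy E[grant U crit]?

E[grant U crit]: least fixpoint, start Z0 = Sat(crit) = {q1, q2, q3}, add states in Sat(grant) with some successor in Z. Already a fixed point.
Sat(E[grant U crit]) = {q1, q2, q3}
|Sat(E[grant U crit])| = |{q1, q2, q3}| = 3.

3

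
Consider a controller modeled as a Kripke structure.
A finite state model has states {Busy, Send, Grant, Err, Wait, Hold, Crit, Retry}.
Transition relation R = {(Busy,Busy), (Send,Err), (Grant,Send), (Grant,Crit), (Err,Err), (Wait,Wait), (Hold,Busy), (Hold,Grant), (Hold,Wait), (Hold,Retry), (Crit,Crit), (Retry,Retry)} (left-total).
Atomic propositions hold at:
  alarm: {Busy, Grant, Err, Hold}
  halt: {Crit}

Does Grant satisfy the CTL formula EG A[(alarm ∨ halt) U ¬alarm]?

Yes

Sat(alarm ∨ halt) = {Busy, Grant, Err, Hold, Crit}
Sat(¬alarm) = {Send, Wait, Crit, Retry}
A[(alarm ∨ halt) U ¬alarm]: least fixpoint, start Z0 = Sat(¬alarm) = {Send, Wait, Crit, Retry}, add states in Sat(alarm ∨ halt) with every successor in Z. Z1 = {Send, Grant, Wait, Crit, Retry}; fixed.
Sat(A[(alarm ∨ halt) U ¬alarm]) = {Send, Grant, Wait, Crit, Retry}
EG A[(alarm ∨ halt) U ¬alarm]: greatest fixpoint, start Z0 = {Send, Grant, Wait, Crit, Retry}, keep only states in Sat with some successor in Z. Z1 = {Grant, Wait, Crit, Retry}; fixed.
Sat(EG A[(alarm ∨ halt) U ¬alarm]) = {Grant, Wait, Crit, Retry}
Grant ∈ Sat(EG A[(alarm ∨ halt) U ¬alarm]) = {Grant, Wait, Crit, Retry}, so the formula holds at Grant.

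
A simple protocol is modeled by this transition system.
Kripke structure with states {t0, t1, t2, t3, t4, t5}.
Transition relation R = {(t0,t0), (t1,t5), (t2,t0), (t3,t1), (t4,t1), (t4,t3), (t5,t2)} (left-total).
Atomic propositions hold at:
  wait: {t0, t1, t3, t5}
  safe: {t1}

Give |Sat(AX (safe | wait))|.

Sat(safe | wait) = {t0, t1, t3, t5}
Sat(AX (safe | wait)) = {s : every successor in {t0, t1, t3, t5}} = {t0, t1, t2, t3, t4}
|Sat(AX (safe | wait))| = |{t0, t1, t2, t3, t4}| = 5.

5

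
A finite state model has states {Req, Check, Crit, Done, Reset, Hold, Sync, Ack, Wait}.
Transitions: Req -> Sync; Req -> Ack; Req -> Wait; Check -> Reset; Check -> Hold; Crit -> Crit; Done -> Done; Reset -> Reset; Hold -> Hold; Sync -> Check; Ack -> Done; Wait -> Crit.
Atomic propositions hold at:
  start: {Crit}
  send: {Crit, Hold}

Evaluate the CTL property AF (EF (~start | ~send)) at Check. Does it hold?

Yes

Sat(~start) = {Req, Check, Done, Reset, Hold, Sync, Ack, Wait}
Sat(~send) = {Req, Check, Done, Reset, Sync, Ack, Wait}
Sat(~start | ~send) = {Req, Check, Done, Reset, Hold, Sync, Ack, Wait}
EF (~start | ~send): least fixpoint, start Z0 = {Req, Check, Done, Reset, Hold, Sync, Ack, Wait}, add states with some successor in Z. Already a fixed point.
Sat(EF (~start | ~send)) = {Req, Check, Done, Reset, Hold, Sync, Ack, Wait}
AF (EF (~start | ~send)): least fixpoint, start Z0 = {Req, Check, Done, Reset, Hold, Sync, Ack, Wait}, add states with every successor in Z. Already a fixed point.
Sat(AF (EF (~start | ~send))) = {Req, Check, Done, Reset, Hold, Sync, Ack, Wait}
Check ∈ Sat(AF (EF (~start | ~send))) = {Req, Check, Done, Reset, Hold, Sync, Ack, Wait}, so the formula holds at Check.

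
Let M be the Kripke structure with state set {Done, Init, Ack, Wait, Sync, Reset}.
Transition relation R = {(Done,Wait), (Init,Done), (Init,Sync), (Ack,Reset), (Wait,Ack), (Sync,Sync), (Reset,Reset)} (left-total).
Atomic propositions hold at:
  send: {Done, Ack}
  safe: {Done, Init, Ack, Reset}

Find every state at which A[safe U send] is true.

A[safe U send]: least fixpoint, start Z0 = Sat(send) = {Done, Ack}, add states in Sat(safe) with every successor in Z. Already a fixed point.
Sat(A[safe U send]) = {Done, Ack}

{Done, Ack}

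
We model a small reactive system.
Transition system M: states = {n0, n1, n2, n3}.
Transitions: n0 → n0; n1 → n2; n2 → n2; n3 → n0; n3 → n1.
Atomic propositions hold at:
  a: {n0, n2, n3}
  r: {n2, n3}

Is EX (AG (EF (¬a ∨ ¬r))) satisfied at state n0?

Sat(¬a) = {n1}
Sat(¬r) = {n0, n1}
Sat(¬a ∨ ¬r) = {n0, n1}
EF (¬a ∨ ¬r): least fixpoint, start Z0 = {n0, n1}, add states with some successor in Z. Z1 = {n0, n1, n3}; fixed.
Sat(EF (¬a ∨ ¬r)) = {n0, n1, n3}
AG (EF (¬a ∨ ¬r)): greatest fixpoint, start Z0 = {n0, n1, n3}, keep only states in Sat with every successor in Z. Z1 = {n0, n3}; Z2 = {n0}; fixed.
Sat(AG (EF (¬a ∨ ¬r))) = {n0}
Sat(EX (AG (EF (¬a ∨ ¬r)))) = {s : some successor in {n0}} = {n0, n3}
n0 ∈ Sat(EX (AG (EF (¬a ∨ ¬r)))) = {n0, n3}, so the formula holds at n0.

Yes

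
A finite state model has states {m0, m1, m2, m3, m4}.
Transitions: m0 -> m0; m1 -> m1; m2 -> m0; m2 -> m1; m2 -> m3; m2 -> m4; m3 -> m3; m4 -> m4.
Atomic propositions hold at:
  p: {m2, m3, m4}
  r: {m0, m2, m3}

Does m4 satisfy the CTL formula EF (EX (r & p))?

No

Sat(r & p) = {m2, m3}
Sat(EX (r & p)) = {s : some successor in {m2, m3}} = {m2, m3}
EF (EX (r & p)): least fixpoint, start Z0 = {m2, m3}, add states with some successor in Z. Already a fixed point.
Sat(EF (EX (r & p))) = {m2, m3}
m4 ∉ Sat(EF (EX (r & p))) = {m2, m3}, so the formula does not hold at m4.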